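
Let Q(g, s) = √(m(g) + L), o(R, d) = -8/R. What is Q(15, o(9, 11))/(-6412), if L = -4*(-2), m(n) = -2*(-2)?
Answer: -√3/3206 ≈ -0.00054025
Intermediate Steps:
m(n) = 4
L = 8
Q(g, s) = 2*√3 (Q(g, s) = √(4 + 8) = √12 = 2*√3)
Q(15, o(9, 11))/(-6412) = (2*√3)/(-6412) = (2*√3)*(-1/6412) = -√3/3206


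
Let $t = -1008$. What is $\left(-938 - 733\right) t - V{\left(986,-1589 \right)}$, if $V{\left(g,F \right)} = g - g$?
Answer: $1684368$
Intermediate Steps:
$V{\left(g,F \right)} = 0$
$\left(-938 - 733\right) t - V{\left(986,-1589 \right)} = \left(-938 - 733\right) \left(-1008\right) - 0 = \left(-1671\right) \left(-1008\right) + 0 = 1684368 + 0 = 1684368$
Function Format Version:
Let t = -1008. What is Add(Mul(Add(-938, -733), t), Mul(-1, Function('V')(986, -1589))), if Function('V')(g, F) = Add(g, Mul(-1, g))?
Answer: 1684368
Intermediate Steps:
Function('V')(g, F) = 0
Add(Mul(Add(-938, -733), t), Mul(-1, Function('V')(986, -1589))) = Add(Mul(Add(-938, -733), -1008), Mul(-1, 0)) = Add(Mul(-1671, -1008), 0) = Add(1684368, 0) = 1684368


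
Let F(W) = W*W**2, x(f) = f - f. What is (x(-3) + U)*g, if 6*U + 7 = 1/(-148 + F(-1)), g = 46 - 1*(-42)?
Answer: -15312/149 ≈ -102.77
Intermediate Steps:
x(f) = 0
g = 88 (g = 46 + 42 = 88)
F(W) = W**3
U = -174/149 (U = -7/6 + 1/(6*(-148 + (-1)**3)) = -7/6 + 1/(6*(-148 - 1)) = -7/6 + (1/6)/(-149) = -7/6 + (1/6)*(-1/149) = -7/6 - 1/894 = -174/149 ≈ -1.1678)
(x(-3) + U)*g = (0 - 174/149)*88 = -174/149*88 = -15312/149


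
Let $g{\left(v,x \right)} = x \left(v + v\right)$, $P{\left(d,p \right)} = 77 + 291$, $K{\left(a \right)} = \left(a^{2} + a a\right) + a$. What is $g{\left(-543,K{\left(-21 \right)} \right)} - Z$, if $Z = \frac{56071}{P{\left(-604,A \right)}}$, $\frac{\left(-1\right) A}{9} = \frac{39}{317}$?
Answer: $- \frac{344152999}{368} \approx -9.352 \cdot 10^{5}$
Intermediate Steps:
$A = - \frac{351}{317}$ ($A = - 9 \cdot \frac{39}{317} = - 9 \cdot 39 \cdot \frac{1}{317} = \left(-9\right) \frac{39}{317} = - \frac{351}{317} \approx -1.1073$)
$K{\left(a \right)} = a + 2 a^{2}$ ($K{\left(a \right)} = \left(a^{2} + a^{2}\right) + a = 2 a^{2} + a = a + 2 a^{2}$)
$P{\left(d,p \right)} = 368$
$g{\left(v,x \right)} = 2 v x$ ($g{\left(v,x \right)} = x 2 v = 2 v x$)
$Z = \frac{56071}{368} \approx 152.37$
$g{\left(-543,K{\left(-21 \right)} \right)} - Z = 2 \left(-543\right) \left(- 21 \left(1 + 2 \left(-21\right)\right)\right) - \frac{56071}{368} = 2 \left(-543\right) \left(- 21 \left(1 - 42\right)\right) - \frac{56071}{368} = 2 \left(-543\right) \left(\left(-21\right) \left(-41\right)\right) - \frac{56071}{368} = 2 \left(-543\right) 861 - \frac{56071}{368} = -935046 - \frac{56071}{368} = - \frac{344152999}{368}$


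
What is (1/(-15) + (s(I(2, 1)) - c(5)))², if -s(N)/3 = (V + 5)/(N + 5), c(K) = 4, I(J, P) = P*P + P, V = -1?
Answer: 368449/11025 ≈ 33.419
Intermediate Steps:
I(J, P) = P + P² (I(J, P) = P² + P = P + P²)
s(N) = -12/(5 + N) (s(N) = -3*(-1 + 5)/(N + 5) = -12/(5 + N))
(1/(-15) + (s(I(2, 1)) - c(5)))² = (1/(-15) + (-12/(5 + 1*(1 + 1)) - 1*4))² = (-1/15 + (-12/(5 + 1*2) - 4))² = (-1/15 + (-12/(5 + 2) - 4))² = (-1/15 + (-12/7 - 4))² = (-1/15 - 40/7)² = (-607/105)² = 368449/11025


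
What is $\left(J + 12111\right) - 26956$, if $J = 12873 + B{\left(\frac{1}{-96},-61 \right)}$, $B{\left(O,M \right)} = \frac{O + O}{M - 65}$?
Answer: $- \frac{11926655}{6048} \approx -1972.0$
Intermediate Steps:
$B{\left(O,M \right)} = \frac{2 O}{-65 + M}$
$J = \frac{77855905}{6048}$ ($J = 12873 + \frac{2}{\left(-96\right) \left(-65 - 61\right)} = 12873 + 2 \left(- \frac{1}{96}\right) \frac{1}{-126} = 12873 + 2 \left(- \frac{1}{96}\right) \left(- \frac{1}{126}\right) = 12873 + \frac{1}{6048} = \frac{77855905}{6048} \approx 12873.0$)
$\left(J + 12111\right) - 26956 = \left(\frac{77855905}{6048} + 12111\right) - 26956 = \frac{151103233}{6048} - 26956 = - \frac{11926655}{6048}$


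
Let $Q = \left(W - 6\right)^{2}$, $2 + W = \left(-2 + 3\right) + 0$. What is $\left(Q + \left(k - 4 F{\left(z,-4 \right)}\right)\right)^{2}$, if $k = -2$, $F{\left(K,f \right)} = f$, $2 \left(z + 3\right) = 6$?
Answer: $3969$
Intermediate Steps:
$W = -1$ ($W = -2 + \left(\left(-2 + 3\right) + 0\right) = -2 + \left(1 + 0\right) = -2 + 1 = -1$)
$z = 0$ ($z = -3 + \frac{1}{2} \cdot 6 = -3 + 3 = 0$)
$Q = 49$ ($Q = \left(-1 - 6\right)^{2} = \left(-7\right)^{2} = 49$)
$\left(Q + \left(k - 4 F{\left(z,-4 \right)}\right)\right)^{2} = \left(49 - -14\right)^{2} = \left(49 + \left(-2 + 16\right)\right)^{2} = \left(49 + 14\right)^{2} = 63^{2} = 3969$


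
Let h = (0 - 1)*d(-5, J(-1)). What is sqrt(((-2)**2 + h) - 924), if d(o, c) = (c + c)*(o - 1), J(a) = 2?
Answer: 8*I*sqrt(14) ≈ 29.933*I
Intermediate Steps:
d(o, c) = 2*c*(-1 + o) (d(o, c) = (2*c)*(-1 + o) = 2*c*(-1 + o))
h = 24 (h = (0 - 1)*(2*2*(-1 - 5)) = -2*2*(-6) = -1*(-24) = 24)
sqrt(((-2)**2 + h) - 924) = sqrt(((-2)**2 + 24) - 924) = sqrt((4 + 24) - 924) = sqrt(28 - 924) = sqrt(-896) = 8*I*sqrt(14)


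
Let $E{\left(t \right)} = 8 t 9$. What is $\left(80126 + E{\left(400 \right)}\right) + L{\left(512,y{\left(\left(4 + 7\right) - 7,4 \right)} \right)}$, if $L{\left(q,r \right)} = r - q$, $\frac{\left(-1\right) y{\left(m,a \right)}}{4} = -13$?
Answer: $108466$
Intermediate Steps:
$y{\left(m,a \right)} = 52$ ($y{\left(m,a \right)} = \left(-4\right) \left(-13\right) = 52$)
$E{\left(t \right)} = 72 t$
$\left(80126 + E{\left(400 \right)}\right) + L{\left(512,y{\left(\left(4 + 7\right) - 7,4 \right)} \right)} = \left(80126 + 72 \cdot 400\right) + \left(52 - 512\right) = \left(80126 + 28800\right) + \left(52 - 512\right) = 108926 - 460 = 108466$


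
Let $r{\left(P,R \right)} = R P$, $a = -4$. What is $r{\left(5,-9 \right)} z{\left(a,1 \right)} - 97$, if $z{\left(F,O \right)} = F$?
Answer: $83$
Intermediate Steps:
$r{\left(P,R \right)} = P R$
$r{\left(5,-9 \right)} z{\left(a,1 \right)} - 97 = 5 \left(-9\right) \left(-4\right) - 97 = \left(-45\right) \left(-4\right) - 97 = 180 - 97 = 83$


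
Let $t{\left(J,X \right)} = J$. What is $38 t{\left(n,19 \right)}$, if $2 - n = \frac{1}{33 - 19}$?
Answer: $\frac{513}{7} \approx 73.286$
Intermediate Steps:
$n = \frac{27}{14}$ ($n = 2 - \frac{1}{33 - 19} = 2 - \frac{1}{14} = \frac{27}{14} \approx 1.9286$)
$38 t{\left(n,19 \right)} = 38 \cdot \frac{27}{14} = \frac{513}{7}$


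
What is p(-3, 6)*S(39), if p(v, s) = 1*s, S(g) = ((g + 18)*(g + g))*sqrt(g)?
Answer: 26676*sqrt(39) ≈ 1.6659e+5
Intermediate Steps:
S(g) = 2*g**(3/2)*(18 + g) (S(g) = ((18 + g)*(2*g))*sqrt(g) = (2*g*(18 + g))*sqrt(g) = 2*g**(3/2)*(18 + g))
p(v, s) = s
p(-3, 6)*S(39) = 6*(2*39**(3/2)*(18 + 39)) = 6*(2*(39*sqrt(39))*57) = 6*(4446*sqrt(39)) = 26676*sqrt(39)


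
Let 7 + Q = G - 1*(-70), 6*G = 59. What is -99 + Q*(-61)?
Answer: -27251/6 ≈ -4541.8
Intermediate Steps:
G = 59/6 (G = (1/6)*59 = 59/6 ≈ 9.8333)
Q = 437/6 (Q = -7 + (59/6 - 1*(-70)) = -7 + (59/6 + 70) = -7 + 479/6 = 437/6 ≈ 72.833)
-99 + Q*(-61) = -99 + (437/6)*(-61) = -99 - 26657/6 = -27251/6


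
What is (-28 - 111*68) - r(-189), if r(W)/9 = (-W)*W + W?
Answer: 315614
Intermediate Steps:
r(W) = -9*W² + 9*W (r(W) = 9*((-W)*W + W) = 9*(-W² + W) = 9*(W - W²) = -9*W² + 9*W)
(-28 - 111*68) - r(-189) = (-28 - 111*68) - 9*(-189)*(1 - 1*(-189)) = (-28 - 7548) - 9*(-189)*(1 + 189) = -7576 - 9*(-189)*190 = -7576 - 1*(-323190) = -7576 + 323190 = 315614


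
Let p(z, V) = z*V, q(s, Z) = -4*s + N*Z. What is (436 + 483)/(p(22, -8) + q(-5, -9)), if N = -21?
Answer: 919/33 ≈ 27.848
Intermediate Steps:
q(s, Z) = -21*Z - 4*s (q(s, Z) = -4*s - 21*Z = -21*Z - 4*s)
p(z, V) = V*z
(436 + 483)/(p(22, -8) + q(-5, -9)) = (436 + 483)/(-8*22 + (-21*(-9) - 4*(-5))) = 919/(-176 + (189 + 20)) = 919/(-176 + 209) = 919/33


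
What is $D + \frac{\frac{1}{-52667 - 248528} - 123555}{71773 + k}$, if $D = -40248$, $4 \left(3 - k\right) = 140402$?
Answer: $- \frac{889271658798812}{22092954445} \approx -40251.0$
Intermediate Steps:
$k = - \frac{70195}{2}$ ($k = 3 - \frac{70201}{2} = - \frac{70195}{2} \approx -35098.0$)
$D + \frac{\frac{1}{-52667 - 248528} - 123555}{71773 + k} = -40248 + \frac{\frac{1}{-52667 - 248528} - 123555}{71773 - \frac{70195}{2}} = -40248 + \frac{\frac{1}{-301195} - 123555}{\frac{73351}{2}} = -40248 + \left(- \frac{1}{301195} - 123555\right) \frac{2}{73351} = -40248 - \frac{74428296452}{22092954445} = - \frac{889271658798812}{22092954445}$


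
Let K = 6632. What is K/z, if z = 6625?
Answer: 6632/6625 ≈ 1.0011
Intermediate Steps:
K/z = 6632/6625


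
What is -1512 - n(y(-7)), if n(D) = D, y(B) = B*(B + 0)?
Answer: -1561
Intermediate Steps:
y(B) = B² (y(B) = B*B = B²)
-1512 - n(y(-7)) = -1512 - 1*(-7)² = -1512 - 1*49 = -1512 - 49 = -1561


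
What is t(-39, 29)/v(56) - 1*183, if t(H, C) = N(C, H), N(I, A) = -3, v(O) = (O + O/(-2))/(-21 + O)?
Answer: -747/4 ≈ -186.75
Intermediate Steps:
v(O) = O/(2*(-21 + O)) (v(O) = (O + O*(-1/2))/(-21 + O) = (O - O/2)/(-21 + O) = (O/2)/(-21 + O) = O/(2*(-21 + O)))
t(H, C) = -3
t(-39, 29)/v(56) - 1*183 = -3/((1/2)*56/(-21 + 56)) - 1*183 = -3/((1/2)*56/35) - 183 = -3/((1/2)*56*(1/35)) - 183 = -3/4/5 - 183 = -3*5/4 - 183 = -15/4 - 183 = -747/4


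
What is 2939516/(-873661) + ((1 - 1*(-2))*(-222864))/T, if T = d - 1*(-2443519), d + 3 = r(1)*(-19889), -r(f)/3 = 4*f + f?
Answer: -8643837639428/2395448286511 ≈ -3.6084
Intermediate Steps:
r(f) = -15*f (r(f) = -3*(4*f + f) = -15*f)
d = 298332 (d = -3 - 15*1*(-19889) = -3 - 15*(-19889) = -3 + 298335 = 298332)
T = 2741851 (T = 298332 - 1*(-2443519) = 298332 + 2443519 = 2741851)
2939516/(-873661) + ((1 - 1*(-2))*(-222864))/T = 2939516/(-873661) + ((1 - 1*(-2))*(-222864))/2741851 = 2939516*(-1/873661) + ((1 + 2)*(-222864))*(1/2741851) = -2939516/873661 + (3*(-222864))*(1/2741851) = -2939516/873661 - 668592*1/2741851 = -2939516/873661 - 668592/2741851 = -8643837639428/2395448286511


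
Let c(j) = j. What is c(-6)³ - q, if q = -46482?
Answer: 46266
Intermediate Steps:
c(-6)³ - q = (-6)³ - 1*(-46482) = -216 + 46482 = 46266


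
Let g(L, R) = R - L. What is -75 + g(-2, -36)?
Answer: -109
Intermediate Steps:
-75 + g(-2, -36) = -75 + (-36 - 1*(-2)) = -75 + (-36 + 2) = -75 - 34 = -109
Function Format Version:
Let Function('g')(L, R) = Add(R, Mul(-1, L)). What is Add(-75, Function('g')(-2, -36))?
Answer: -109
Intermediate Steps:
Add(-75, Function('g')(-2, -36)) = Add(-75, Add(-36, Mul(-1, -2))) = Add(-75, Add(-36, 2)) = Add(-75, -34) = -109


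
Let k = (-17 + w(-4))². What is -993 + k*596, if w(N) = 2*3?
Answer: 71123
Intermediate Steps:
w(N) = 6
k = 121 (k = (-17 + 6)² = (-11)² = 121)
-993 + k*596 = -993 + 121*596 = -993 + 72116 = 71123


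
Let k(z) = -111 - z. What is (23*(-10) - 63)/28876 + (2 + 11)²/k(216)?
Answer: -4975855/9442452 ≈ -0.52697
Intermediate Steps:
(23*(-10) - 63)/28876 + (2 + 11)²/k(216) = (23*(-10) - 63)/28876 + (2 + 11)²/(-111 - 1*216) = (-230 - 63)*(1/28876) + 13²/(-111 - 216) = -293*1/28876 + 169/(-327) = -293/28876 + 169*(-1/327) = -293/28876 - 169/327 = -4975855/9442452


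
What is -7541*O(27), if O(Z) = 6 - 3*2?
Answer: 0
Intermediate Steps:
O(Z) = 0 (O(Z) = 6 - 6 = 0)
-7541*O(27) = -7541*0 = 0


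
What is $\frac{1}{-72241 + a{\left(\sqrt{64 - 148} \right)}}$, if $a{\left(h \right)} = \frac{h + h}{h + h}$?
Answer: $- \frac{1}{72240} \approx -1.3843 \cdot 10^{-5}$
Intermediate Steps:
$a{\left(h \right)} = 1$ ($a{\left(h \right)} = \frac{2 h}{2 h} = 2 h \frac{1}{2 h} = 1$)
$\frac{1}{-72241 + a{\left(\sqrt{64 - 148} \right)}} = \frac{1}{-72241 + 1} = \frac{1}{-72240} = - \frac{1}{72240}$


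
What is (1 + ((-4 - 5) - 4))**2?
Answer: 144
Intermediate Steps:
(1 + ((-4 - 5) - 4))**2 = (1 + (-9 - 4))**2 = (1 - 13)**2 = (-12)**2 = 144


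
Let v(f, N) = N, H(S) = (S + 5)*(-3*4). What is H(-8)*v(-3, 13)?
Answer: 468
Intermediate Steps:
H(S) = -60 - 12*S (H(S) = (5 + S)*(-12) = -60 - 12*S)
H(-8)*v(-3, 13) = (-60 - 12*(-8))*13 = (-60 + 96)*13 = 36*13 = 468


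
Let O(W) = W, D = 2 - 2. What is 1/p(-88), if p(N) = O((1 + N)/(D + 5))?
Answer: -5/87 ≈ -0.057471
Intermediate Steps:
D = 0
p(N) = 1/5 + N/5 (p(N) = (1 + N)/(0 + 5) = (1 + N)/5 = (1 + N)*(1/5) = 1/5 + N/5)
1/p(-88) = 1/(1/5 + (1/5)*(-88)) = 1/(1/5 - 88/5) = 1/(-87/5) = -5/87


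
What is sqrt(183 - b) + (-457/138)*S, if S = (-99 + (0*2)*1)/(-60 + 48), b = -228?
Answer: -5027/184 + sqrt(411) ≈ -7.0475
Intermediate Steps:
S = 33/4 (S = (-99 + 0*1)/(-12) = (-99 + 0)*(-1/12) = -99*(-1/12) = 33/4 ≈ 8.2500)
sqrt(183 - b) + (-457/138)*S = sqrt(183 - 1*(-228)) - 457/138*(33/4) = sqrt(183 + 228) - 457*1/138*(33/4) = sqrt(411) - 457/138*33/4 = sqrt(411) - 5027/184 = -5027/184 + sqrt(411)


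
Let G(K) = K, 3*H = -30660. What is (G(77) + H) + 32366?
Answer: 22223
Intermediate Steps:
H = -10220 (H = (1/3)*(-30660) = -10220)
(G(77) + H) + 32366 = (77 - 10220) + 32366 = -10143 + 32366 = 22223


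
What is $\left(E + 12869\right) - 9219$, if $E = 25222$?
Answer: $28872$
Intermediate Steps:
$\left(E + 12869\right) - 9219 = \left(25222 + 12869\right) - 9219 = 38091 - 9219 = 28872$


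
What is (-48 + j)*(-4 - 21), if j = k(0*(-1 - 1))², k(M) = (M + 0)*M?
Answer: 1200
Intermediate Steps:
k(M) = M² (k(M) = M*M = M²)
j = 0 (j = ((0*(-1 - 1))²)² = ((0*(-2))²)² = (0²)² = 0² = 0)
(-48 + j)*(-4 - 21) = (-48 + 0)*(-4 - 21) = -48*(-25) = 1200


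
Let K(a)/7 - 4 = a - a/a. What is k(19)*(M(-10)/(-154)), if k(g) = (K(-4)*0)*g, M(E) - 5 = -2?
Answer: 0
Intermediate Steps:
M(E) = 3 (M(E) = 5 - 2 = 3)
K(a) = 21 + 7*a (K(a) = 28 + 7*(a - a/a) = 28 + 7*(a - 1*1) = 28 + 7*(a - 1) = 28 + 7*(-1 + a) = 28 + (-7 + 7*a) = 21 + 7*a)
k(g) = 0 (k(g) = ((21 + 7*(-4))*0)*g = ((21 - 28)*0)*g = (-7*0)*g = 0*g = 0)
k(19)*(M(-10)/(-154)) = 0*(3/(-154)) = 0*(3*(-1/154)) = 0*(-3/154) = 0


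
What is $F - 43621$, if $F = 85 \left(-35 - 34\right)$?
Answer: $-49486$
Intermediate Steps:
$F = -5865$ ($F = 85 \left(-69\right) = -5865$)
$F - 43621 = -5865 - 43621 = -49486$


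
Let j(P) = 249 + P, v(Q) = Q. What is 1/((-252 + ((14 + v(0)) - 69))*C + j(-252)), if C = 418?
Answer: -1/128329 ≈ -7.7925e-6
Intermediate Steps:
1/((-252 + ((14 + v(0)) - 69))*C + j(-252)) = 1/((-252 + ((14 + 0) - 69))*418 + (249 - 252)) = 1/((-252 + (14 - 69))*418 - 3) = 1/((-252 - 55)*418 - 3) = 1/(-307*418 - 3) = 1/(-128326 - 3) = 1/(-128329) = -1/128329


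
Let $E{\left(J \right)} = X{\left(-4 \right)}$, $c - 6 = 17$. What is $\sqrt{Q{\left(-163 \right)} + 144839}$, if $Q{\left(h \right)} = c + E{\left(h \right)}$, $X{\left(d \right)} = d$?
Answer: $\sqrt{144858} \approx 380.6$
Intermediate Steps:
$c = 23$ ($c = 6 + 17 = 23$)
$E{\left(J \right)} = -4$
$Q{\left(h \right)} = 19$ ($Q{\left(h \right)} = 23 - 4 = 19$)
$\sqrt{Q{\left(-163 \right)} + 144839} = \sqrt{19 + 144839} = \sqrt{144858}$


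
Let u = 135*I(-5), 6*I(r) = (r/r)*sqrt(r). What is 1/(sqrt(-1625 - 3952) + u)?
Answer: -2*I/(26*sqrt(33) + 45*sqrt(5)) ≈ -0.0080006*I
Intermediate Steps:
I(r) = sqrt(r)/6 (I(r) = ((r/r)*sqrt(r))/6 = (1*sqrt(r))/6 = sqrt(r)/6)
u = 45*I*sqrt(5)/2 (u = 135*(sqrt(-5)/6) = 135*((I*sqrt(5))/6) = 135*(I*sqrt(5)/6) = 45*I*sqrt(5)/2 ≈ 50.312*I)
1/(sqrt(-1625 - 3952) + u) = 1/(sqrt(-1625 - 3952) + 45*I*sqrt(5)/2) = 1/(sqrt(-5577) + 45*I*sqrt(5)/2) = 1/(13*I*sqrt(33) + 45*I*sqrt(5)/2)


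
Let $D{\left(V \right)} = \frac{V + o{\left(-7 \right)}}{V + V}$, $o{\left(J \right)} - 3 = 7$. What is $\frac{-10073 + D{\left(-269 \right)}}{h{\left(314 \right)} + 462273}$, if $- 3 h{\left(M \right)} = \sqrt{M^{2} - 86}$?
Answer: $- \frac{22545578889855}{1034717560055038} - \frac{16257045 \sqrt{98510}}{1034717560055038} \approx -0.021794$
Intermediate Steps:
$o{\left(J \right)} = 10$ ($o{\left(J \right)} = 3 + 7 = 10$)
$D{\left(V \right)} = \frac{10 + V}{2 V}$ ($D{\left(V \right)} = \frac{V + 10}{V + V} = \frac{10 + V}{2 V}$)
$h{\left(M \right)} = - \frac{\sqrt{-86 + M^{2}}}{3}$ ($h{\left(M \right)} = - \frac{\sqrt{M^{2} - 86}}{3} = - \frac{\sqrt{-86 + M^{2}}}{3}$)
$\frac{-10073 + D{\left(-269 \right)}}{h{\left(314 \right)} + 462273} = \frac{-10073 + \frac{10 - 269}{2 \left(-269\right)}}{- \frac{\sqrt{-86 + 314^{2}}}{3} + 462273} = \frac{-10073 + \frac{1}{2} \left(- \frac{1}{269}\right) \left(-259\right)}{- \frac{\sqrt{-86 + 98596}}{3} + 462273} = \frac{-10073 + \frac{259}{538}}{- \frac{\sqrt{98510}}{3} + 462273} = - \frac{5419015}{538 \left(462273 - \frac{\sqrt{98510}}{3}\right)}$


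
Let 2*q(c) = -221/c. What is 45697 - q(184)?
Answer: 16816717/368 ≈ 45698.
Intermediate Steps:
q(c) = -221/(2*c) (q(c) = (-221/c)/2 = -221/(2*c))
45697 - q(184) = 45697 - (-221)/(2*184) = 45697 - 1*(-221/368) = 45697 + 221/368 = 16816717/368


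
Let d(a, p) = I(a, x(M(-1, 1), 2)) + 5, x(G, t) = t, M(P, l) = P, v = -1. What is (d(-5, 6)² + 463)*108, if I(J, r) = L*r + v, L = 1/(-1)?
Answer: 50436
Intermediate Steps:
L = -1
I(J, r) = -1 - r (I(J, r) = -r - 1 = -1 - r)
d(a, p) = 2 (d(a, p) = (-1 - 1*2) + 5 = (-1 - 2) + 5 = -3 + 5 = 2)
(d(-5, 6)² + 463)*108 = (2² + 463)*108 = (4 + 463)*108 = 467*108 = 50436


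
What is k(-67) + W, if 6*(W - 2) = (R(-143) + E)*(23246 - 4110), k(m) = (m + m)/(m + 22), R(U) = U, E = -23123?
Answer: -3339136096/45 ≈ -7.4203e+7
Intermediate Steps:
k(m) = 2*m/(22 + m) (k(m) = (2*m)/(22 + m) = 2*m/(22 + m))
W = -222609082/3 (W = 2 + ((-143 - 23123)*(23246 - 4110))/6 = 2 + (-23266*19136)/6 = 2 + (⅙)*(-445218176) = 2 - 222609088/3 = -222609082/3 ≈ -7.4203e+7)
k(-67) + W = 2*(-67)/(22 - 67) - 222609082/3 = 2*(-67)/(-45) - 222609082/3 = 2*(-67)*(-1/45) - 222609082/3 = 134/45 - 222609082/3 = -3339136096/45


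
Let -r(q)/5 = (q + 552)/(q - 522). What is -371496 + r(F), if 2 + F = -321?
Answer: -62782595/169 ≈ -3.7149e+5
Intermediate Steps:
F = -323 (F = -2 - 321 = -323)
r(q) = -5*(552 + q)/(-522 + q) (r(q) = -5*(q + 552)/(q - 522) = -5*(552 + q)/(-522 + q))
-371496 + r(F) = -371496 + 5*(-552 - 1*(-323))/(-522 - 323) = -371496 + 5*(-552 + 323)/(-845) = -371496 + 5*(-1/845)*(-229) = -371496 + 229/169 = -62782595/169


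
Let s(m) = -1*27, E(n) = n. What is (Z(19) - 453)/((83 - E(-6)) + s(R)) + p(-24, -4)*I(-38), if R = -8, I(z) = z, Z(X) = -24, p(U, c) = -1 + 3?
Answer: -5189/62 ≈ -83.694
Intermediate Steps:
p(U, c) = 2
s(m) = -27
(Z(19) - 453)/((83 - E(-6)) + s(R)) + p(-24, -4)*I(-38) = (-24 - 453)/((83 - 1*(-6)) - 27) + 2*(-38) = -477/((83 + 6) - 27) - 76 = -477/(89 - 27) - 76 = -477/62 - 76 = -5189/62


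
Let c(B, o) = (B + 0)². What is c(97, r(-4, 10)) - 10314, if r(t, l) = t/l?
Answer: -905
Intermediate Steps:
c(B, o) = B²
c(97, r(-4, 10)) - 10314 = 97² - 10314 = 9409 - 10314 = -905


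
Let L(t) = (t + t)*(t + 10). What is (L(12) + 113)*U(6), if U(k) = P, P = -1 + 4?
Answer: 1923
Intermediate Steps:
P = 3
U(k) = 3
L(t) = 2*t*(10 + t) (L(t) = (2*t)*(10 + t) = 2*t*(10 + t))
(L(12) + 113)*U(6) = (2*12*(10 + 12) + 113)*3 = (2*12*22 + 113)*3 = (528 + 113)*3 = 641*3 = 1923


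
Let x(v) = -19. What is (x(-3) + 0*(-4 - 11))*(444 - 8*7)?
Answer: -7372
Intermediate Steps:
(x(-3) + 0*(-4 - 11))*(444 - 8*7) = (-19 + 0*(-4 - 11))*(444 - 8*7) = (-19 + 0*(-15))*(444 - 56) = (-19 + 0)*388 = -19*388 = -7372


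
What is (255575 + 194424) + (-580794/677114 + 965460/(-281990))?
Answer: 4296085557152032/9546968843 ≈ 4.4999e+5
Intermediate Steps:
(255575 + 194424) + (-580794/677114 + 965460/(-281990)) = 449999 + (-580794*1/677114 + 965460*(-1/281990)) = 449999 + (-290397/338557 - 96546/28199) = 449999 - 40875229125/9546968843 = 4296085557152032/9546968843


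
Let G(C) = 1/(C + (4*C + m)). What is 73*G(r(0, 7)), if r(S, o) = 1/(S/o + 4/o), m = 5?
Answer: 292/55 ≈ 5.3091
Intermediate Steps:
r(S, o) = 1/(4/o + S/o)
G(C) = 1/(5 + 5*C) (G(C) = 1/(C + (4*C + 5)) = 1/(C + (5 + 4*C)) = 1/(5 + 5*C))
73*G(r(0, 7)) = 73*(1/(5*(1 + 7/(4 + 0)))) = 73*(1/(5*(1 + 7/4))) = 73*(1/(5*(11/4))) = 73*((1/5)*(4/11)) = 73*(4/55) = 292/55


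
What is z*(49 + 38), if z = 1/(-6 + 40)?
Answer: 87/34 ≈ 2.5588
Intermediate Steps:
z = 1/34 ≈ 0.029412
z*(49 + 38) = (49 + 38)/34 = (1/34)*87 = 87/34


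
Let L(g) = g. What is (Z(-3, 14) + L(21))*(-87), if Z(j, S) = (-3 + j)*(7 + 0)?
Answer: 1827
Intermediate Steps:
Z(j, S) = -21 + 7*j (Z(j, S) = (-3 + j)*7 = -21 + 7*j)
(Z(-3, 14) + L(21))*(-87) = ((-21 + 7*(-3)) + 21)*(-87) = ((-21 - 21) + 21)*(-87) = (-42 + 21)*(-87) = -21*(-87) = 1827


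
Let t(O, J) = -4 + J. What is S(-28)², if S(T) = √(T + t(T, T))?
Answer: -60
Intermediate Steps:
S(T) = √(-4 + 2*T) (S(T) = √(T + (-4 + T)) = √(-4 + 2*T))
S(-28)² = (√(-4 + 2*(-28)))² = (√(-4 - 56))² = (√(-60))² = (2*I*√15)² = -60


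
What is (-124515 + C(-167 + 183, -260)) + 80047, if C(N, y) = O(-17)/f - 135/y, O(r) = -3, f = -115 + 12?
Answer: -238167671/5356 ≈ -44467.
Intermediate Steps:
f = -103
C(N, y) = 3/103 - 135/y (C(N, y) = -3/(-103) - 135/y = -3*(-1/103) - 135/y = 3/103 - 135/y)
(-124515 + C(-167 + 183, -260)) + 80047 = (-124515 + (3/103 - 135/(-260))) + 80047 = (-124515 + (3/103 - 135*(-1/260))) + 80047 = (-124515 + (3/103 + 27/52)) + 80047 = (-124515 + 2937/5356) + 80047 = -666899403/5356 + 80047 = -238167671/5356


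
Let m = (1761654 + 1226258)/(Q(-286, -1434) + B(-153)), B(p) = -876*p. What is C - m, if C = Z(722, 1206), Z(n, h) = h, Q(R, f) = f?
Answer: 78460226/66297 ≈ 1183.5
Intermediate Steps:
m = 1493956/66297 (m = (1761654 + 1226258)/(-1434 - 876*(-153)) = 2987912/(-1434 + 134028) = 2987912/132594 = 2987912*(1/132594) = 1493956/66297 ≈ 22.534)
C = 1206
C - m = 1206 - 1*1493956/66297 = 1206 - 1493956/66297 = 78460226/66297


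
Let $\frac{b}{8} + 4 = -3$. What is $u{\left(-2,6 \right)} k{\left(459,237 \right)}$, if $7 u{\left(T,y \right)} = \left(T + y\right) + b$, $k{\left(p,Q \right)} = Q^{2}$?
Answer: $- \frac{2920788}{7} \approx -4.1726 \cdot 10^{5}$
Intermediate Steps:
$b = -56$ ($b = -32 + 8 \left(-3\right) = -32 - 24 = -56$)
$u{\left(T,y \right)} = -8 + \frac{T}{7} + \frac{y}{7}$ ($u{\left(T,y \right)} = \frac{\left(T + y\right) - 56}{7} = \frac{-56 + T + y}{7} = -8 + \frac{T}{7} + \frac{y}{7}$)
$u{\left(-2,6 \right)} k{\left(459,237 \right)} = \left(-8 + \frac{1}{7} \left(-2\right) + \frac{1}{7} \cdot 6\right) 237^{2} = \left(-8 - \frac{2}{7} + \frac{6}{7}\right) 56169 = \left(- \frac{52}{7}\right) 56169 = - \frac{2920788}{7}$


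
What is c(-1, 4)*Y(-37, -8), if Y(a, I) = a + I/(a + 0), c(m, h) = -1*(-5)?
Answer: -6805/37 ≈ -183.92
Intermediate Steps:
c(m, h) = 5
Y(a, I) = a + I/a
c(-1, 4)*Y(-37, -8) = 5*(-37 - 8/(-37)) = 5*(-37 - 8*(-1/37)) = 5*(-37 + 8/37) = 5*(-1361/37) = -6805/37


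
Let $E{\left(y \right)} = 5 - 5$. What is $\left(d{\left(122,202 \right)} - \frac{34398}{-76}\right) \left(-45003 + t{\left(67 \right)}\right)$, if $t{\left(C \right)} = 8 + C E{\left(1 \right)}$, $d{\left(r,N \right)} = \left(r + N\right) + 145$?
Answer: $- \frac{1575769895}{38} \approx -4.1468 \cdot 10^{7}$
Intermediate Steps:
$E{\left(y \right)} = 0$
$d{\left(r,N \right)} = 145 + N + r$ ($d{\left(r,N \right)} = \left(N + r\right) + 145 = 145 + N + r$)
$t{\left(C \right)} = 8$ ($t{\left(C \right)} = 8 + C 0 = 8 + 0 = 8$)
$\left(d{\left(122,202 \right)} - \frac{34398}{-76}\right) \left(-45003 + t{\left(67 \right)}\right) = \left(\left(145 + 202 + 122\right) - \frac{34398}{-76}\right) \left(-45003 + 8\right) = \left(469 - - \frac{17199}{38}\right) \left(-44995\right) = \left(469 + \frac{17199}{38}\right) \left(-44995\right) = \frac{35021}{38} \left(-44995\right) = - \frac{1575769895}{38}$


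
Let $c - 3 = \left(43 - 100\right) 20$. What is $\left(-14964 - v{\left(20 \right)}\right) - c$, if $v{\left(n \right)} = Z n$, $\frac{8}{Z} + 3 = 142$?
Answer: $- \frac{1922113}{139} \approx -13828.0$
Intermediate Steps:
$Z = \frac{8}{139}$ ($Z = \frac{8}{-3 + 142} = \frac{8}{139} \approx 0.057554$)
$v{\left(n \right)} = \frac{8 n}{139}$
$c = -1137$ ($c = 3 + \left(43 - 100\right) 20 = 3 - 1140 = -1137$)
$\left(-14964 - v{\left(20 \right)}\right) - c = \left(-14964 - \frac{8}{139} \cdot 20\right) - -1137 = \left(-14964 - \frac{160}{139}\right) + 1137 = - \frac{2080156}{139} + 1137 = - \frac{1922113}{139}$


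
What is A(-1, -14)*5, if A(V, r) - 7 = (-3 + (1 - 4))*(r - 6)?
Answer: 635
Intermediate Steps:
A(V, r) = 43 - 6*r (A(V, r) = 7 + (-3 + (1 - 4))*(r - 6) = 7 + (-3 - 3)*(-6 + r) = 7 - 6*(-6 + r) = 7 + (36 - 6*r) = 43 - 6*r)
A(-1, -14)*5 = (43 - 6*(-14))*5 = (43 + 84)*5 = 127*5 = 635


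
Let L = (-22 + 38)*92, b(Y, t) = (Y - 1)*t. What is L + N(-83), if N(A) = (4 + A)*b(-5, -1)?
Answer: 998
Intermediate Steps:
b(Y, t) = t*(-1 + Y) (b(Y, t) = (-1 + Y)*t = t*(-1 + Y))
N(A) = 24 + 6*A (N(A) = (4 + A)*(-(-1 - 5)) = (4 + A)*(-1*(-6)) = (4 + A)*6 = 24 + 6*A)
L = 1472 (L = 16*92 = 1472)
L + N(-83) = 1472 + (24 + 6*(-83)) = 1472 + (24 - 498) = 1472 - 474 = 998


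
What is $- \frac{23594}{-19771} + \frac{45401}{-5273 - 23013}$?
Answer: $- \frac{230243287}{559242506} \approx -0.41171$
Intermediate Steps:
$- \frac{23594}{-19771} + \frac{45401}{-5273 - 23013} = \left(-23594\right) \left(- \frac{1}{19771}\right) + \frac{45401}{-5273 - 23013} = \frac{23594}{19771} + \frac{45401}{-28286} = \frac{23594}{19771} + 45401 \left(- \frac{1}{28286}\right) = \frac{23594}{19771} - \frac{45401}{28286} = - \frac{230243287}{559242506}$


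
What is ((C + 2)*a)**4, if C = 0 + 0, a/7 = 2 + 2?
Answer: 9834496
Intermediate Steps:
a = 28 (a = 7*(2 + 2) = 7*4 = 28)
C = 0
((C + 2)*a)**4 = ((0 + 2)*28)**4 = (2*28)**4 = 56**4 = 9834496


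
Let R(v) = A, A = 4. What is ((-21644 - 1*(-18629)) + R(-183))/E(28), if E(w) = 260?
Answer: -3011/260 ≈ -11.581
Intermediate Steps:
R(v) = 4
((-21644 - 1*(-18629)) + R(-183))/E(28) = ((-21644 - 1*(-18629)) + 4)/260 = ((-21644 + 18629) + 4)*(1/260) = (-3015 + 4)*(1/260) = -3011*1/260 = -3011/260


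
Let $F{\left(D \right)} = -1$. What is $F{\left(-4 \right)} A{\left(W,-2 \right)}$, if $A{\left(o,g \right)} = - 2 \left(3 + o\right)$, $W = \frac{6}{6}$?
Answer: $8$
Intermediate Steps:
$W = 1$ ($W = 6 \cdot \frac{1}{6} = 1$)
$A{\left(o,g \right)} = -6 - 2 o$
$F{\left(-4 \right)} A{\left(W,-2 \right)} = - (-6 - 2) = \left(-1\right) \left(-8\right) = 8$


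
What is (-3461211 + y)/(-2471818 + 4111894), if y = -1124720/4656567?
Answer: -16117362047357/7637123779092 ≈ -2.1104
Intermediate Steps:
y = -1124720/4656567 (y = -1124720*1/4656567 = -1124720/4656567 ≈ -0.24153)
(-3461211 + y)/(-2471818 + 4111894) = (-3461211 - 1124720/4656567)/(-2471818 + 4111894) = -16117362047357/4656567/1640076 = -16117362047357/4656567*1/1640076 = -16117362047357/7637123779092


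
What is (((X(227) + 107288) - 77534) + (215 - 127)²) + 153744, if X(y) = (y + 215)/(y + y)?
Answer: 43412155/227 ≈ 1.9124e+5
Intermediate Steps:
X(y) = (215 + y)/(2*y) (X(y) = (215 + y)/((2*y)) = (215 + y)*(1/(2*y)) = (215 + y)/(2*y))
(((X(227) + 107288) - 77534) + (215 - 127)²) + 153744 = ((((½)*(215 + 227)/227 + 107288) - 77534) + (215 - 127)²) + 153744 = ((((½)*(1/227)*442 + 107288) - 77534) + 88²) + 153744 = (((221/227 + 107288) - 77534) + 7744) + 153744 = ((24354597/227 - 77534) + 7744) + 153744 = (6754379/227 + 7744) + 153744 = 8512267/227 + 153744 = 43412155/227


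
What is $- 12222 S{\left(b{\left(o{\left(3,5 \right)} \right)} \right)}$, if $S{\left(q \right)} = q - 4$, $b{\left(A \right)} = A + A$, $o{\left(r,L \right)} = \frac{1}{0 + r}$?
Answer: $40740$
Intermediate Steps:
$o{\left(r,L \right)} = \frac{1}{r}$
$b{\left(A \right)} = 2 A$
$S{\left(q \right)} = -4 + q$ ($S{\left(q \right)} = q - 4 = -4 + q$)
$- 12222 S{\left(b{\left(o{\left(3,5 \right)} \right)} \right)} = - 12222 \left(-4 + \frac{2}{3}\right) = \left(-12222\right) \left(- \frac{10}{3}\right) = 40740$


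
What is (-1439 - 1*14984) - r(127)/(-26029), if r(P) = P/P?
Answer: -427474266/26029 ≈ -16423.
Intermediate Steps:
r(P) = 1
(-1439 - 1*14984) - r(127)/(-26029) = (-1439 - 1*14984) - 1/(-26029) = (-1439 - 14984) - (-1)/26029 = -16423 - 1*(-1/26029) = -16423 + 1/26029 = -427474266/26029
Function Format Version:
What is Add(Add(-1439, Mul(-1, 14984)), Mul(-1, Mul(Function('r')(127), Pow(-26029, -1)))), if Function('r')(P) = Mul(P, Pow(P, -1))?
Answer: Rational(-427474266, 26029) ≈ -16423.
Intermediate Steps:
Function('r')(P) = 1
Add(Add(-1439, Mul(-1, 14984)), Mul(-1, Mul(Function('r')(127), Pow(-26029, -1)))) = Add(Add(-1439, Mul(-1, 14984)), Mul(-1, Mul(1, Pow(-26029, -1)))) = Add(Add(-1439, -14984), Mul(-1, Mul(1, Rational(-1, 26029)))) = Add(-16423, Mul(-1, Rational(-1, 26029))) = Add(-16423, Rational(1, 26029)) = Rational(-427474266, 26029)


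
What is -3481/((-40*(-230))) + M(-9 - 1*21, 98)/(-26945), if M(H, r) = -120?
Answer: -18538309/49578800 ≈ -0.37392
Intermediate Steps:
-3481/((-40*(-230))) + M(-9 - 1*21, 98)/(-26945) = -3481/((-40*(-230))) - 120/(-26945) = -3481/9200 - 120*(-1/26945) = -3481*1/9200 + 24/5389 = -3481/9200 + 24/5389 = -18538309/49578800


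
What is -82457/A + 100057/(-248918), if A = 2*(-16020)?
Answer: 8659602623/3987666360 ≈ 2.1716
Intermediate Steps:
A = -32040
-82457/A + 100057/(-248918) = -82457/(-32040) + 100057/(-248918) = -82457*(-1/32040) + 100057*(-1/248918) = 82457/32040 - 100057/248918 = 8659602623/3987666360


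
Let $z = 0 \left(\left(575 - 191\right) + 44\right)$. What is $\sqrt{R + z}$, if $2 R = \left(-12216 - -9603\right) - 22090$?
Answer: $\frac{i \sqrt{49406}}{2} \approx 111.14 i$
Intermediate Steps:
$z = 0$ ($z = 0 \left(384 + 44\right) = 0 \cdot 428 = 0$)
$R = - \frac{24703}{2}$ ($R = \frac{\left(-12216 - -9603\right) - 22090}{2} = \frac{\left(-12216 + 9603\right) - 22090}{2} = \frac{-2613 - 22090}{2} = \frac{1}{2} \left(-24703\right) = - \frac{24703}{2} \approx -12352.0$)
$\sqrt{R + z} = \sqrt{- \frac{24703}{2} + 0} = \sqrt{- \frac{24703}{2}} = \frac{i \sqrt{49406}}{2}$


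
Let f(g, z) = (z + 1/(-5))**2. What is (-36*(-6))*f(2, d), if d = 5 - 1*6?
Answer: 7776/25 ≈ 311.04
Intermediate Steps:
d = -1 (d = 5 - 6 = -1)
f(g, z) = (-1/5 + z)**2 (f(g, z) = (z + 1*(-1/5))**2 = (z - 1/5)**2 = (-1/5 + z)**2)
(-36*(-6))*f(2, d) = (-36*(-6))*((-1 + 5*(-1))**2/25) = 216*((-1 - 5)**2/25) = 216*((1/25)*(-6)**2) = 216*((1/25)*36) = 216*(36/25) = 7776/25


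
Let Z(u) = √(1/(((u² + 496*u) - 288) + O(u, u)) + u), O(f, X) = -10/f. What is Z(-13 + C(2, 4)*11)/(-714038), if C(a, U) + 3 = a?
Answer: -45*I*√57566831/49763807353 ≈ -6.861e-6*I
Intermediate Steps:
C(a, U) = -3 + a
Z(u) = √(u + 1/(-288 + u² - 10/u + 496*u)) (Z(u) = √(1/(((u² + 496*u) - 288) - 10/u) + u) = √(1/((-288 + u² + 496*u) - 10/u) + u) = √(1/(-288 + u² - 10/u + 496*u) + u) = √(u + 1/(-288 + u² - 10/u + 496*u)))
Z(-13 + C(2, 4)*11)/(-714038) = √((-13 + (-3 + 2)*11)*(-9 + (-13 + (-3 + 2)*11)*(-288 + (-13 + (-3 + 2)*11)² + 496*(-13 + (-3 + 2)*11)))/(-10 + (-13 + (-3 + 2)*11)*(-288 + (-13 + (-3 + 2)*11)² + 496*(-13 + (-3 + 2)*11))))/(-714038) = √((-13 - 1*11)*(-9 + (-13 - 1*11)*(-288 + (-13 - 1*11)² + 496*(-13 - 1*11)))/(-10 + (-13 - 1*11)*(-288 + (-13 - 1*11)² + 496*(-13 - 1*11))))*(-1/714038) = √((-13 - 11)*(-9 + (-13 - 11)*(-288 + (-13 - 11)² + 496*(-13 - 11)))/(-10 + (-13 - 11)*(-288 + (-13 - 11)² + 496*(-13 - 11))))*(-1/714038) = √(-24*(-9 - 24*(-288 + (-24)² + 496*(-24)))/(-10 - 24*(-288 + (-24)² + 496*(-24))))*(-1/714038) = √(-24*(-9 - 24*(-288 + 576 - 11904))/(-10 - 24*(-288 + 576 - 11904)))*(-1/714038) = √(-24*(-9 - 24*(-11616))/(-10 - 24*(-11616)))*(-1/714038) = √(-24*(-9 + 278784)/(-10 + 278784))*(-1/714038) = √(-24*278775/278774)*(-1/714038) = √(-24*1/278774*278775)*(-1/714038) = √(-3345300/139387)*(-1/714038) = (90*I*√57566831/139387)*(-1/714038) = -45*I*√57566831/49763807353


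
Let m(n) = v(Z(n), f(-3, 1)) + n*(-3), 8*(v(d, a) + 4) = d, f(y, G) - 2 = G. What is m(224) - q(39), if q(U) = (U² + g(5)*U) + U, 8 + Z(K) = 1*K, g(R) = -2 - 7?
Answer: -1858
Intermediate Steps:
g(R) = -9
f(y, G) = 2 + G
Z(K) = -8 + K (Z(K) = -8 + 1*K = -8 + K)
q(U) = U² - 8*U (q(U) = (U² - 9*U) + U = U² - 8*U)
v(d, a) = -4 + d/8
m(n) = -5 - 23*n/8 (m(n) = (-4 + (-8 + n)/8) + n*(-3) = (-4 + (-1 + n/8)) - 3*n = (-5 + n/8) - 3*n = -5 - 23*n/8)
m(224) - q(39) = (-5 - 23/8*224) - 39*(-8 + 39) = (-5 - 644) - 39*31 = -649 - 1*1209 = -649 - 1209 = -1858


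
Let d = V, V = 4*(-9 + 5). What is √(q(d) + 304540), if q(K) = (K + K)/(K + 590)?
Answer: 2*√6271162667/287 ≈ 551.85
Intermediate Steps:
V = -16 (V = 4*(-4) = -16)
d = -16
q(K) = 2*K/(590 + K) (q(K) = (2*K)/(590 + K) = 2*K/(590 + K))
√(q(d) + 304540) = √(2*(-16)/(590 - 16) + 304540) = √(2*(-16)/574 + 304540) = √(2*(-16)*(1/574) + 304540) = √(-16/287 + 304540) = √(87402964/287) = 2*√6271162667/287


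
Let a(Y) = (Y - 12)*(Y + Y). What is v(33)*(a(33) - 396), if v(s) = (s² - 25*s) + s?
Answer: 294030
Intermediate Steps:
v(s) = s² - 24*s
a(Y) = 2*Y*(-12 + Y) (a(Y) = (-12 + Y)*(2*Y) = 2*Y*(-12 + Y))
v(33)*(a(33) - 396) = (33*(-24 + 33))*(2*33*(-12 + 33) - 396) = (33*9)*(2*33*21 - 396) = 297*(1386 - 396) = 297*990 = 294030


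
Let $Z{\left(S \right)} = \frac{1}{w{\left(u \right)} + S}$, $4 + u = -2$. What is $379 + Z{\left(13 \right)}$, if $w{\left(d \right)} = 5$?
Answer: $\frac{6823}{18} \approx 379.06$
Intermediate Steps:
$u = -6$ ($u = -4 - 2 = -6$)
$Z{\left(S \right)} = \frac{1}{5 + S}$
$379 + Z{\left(13 \right)} = 379 + \frac{1}{5 + 13} = 379 + \frac{1}{18} = \frac{6823}{18}$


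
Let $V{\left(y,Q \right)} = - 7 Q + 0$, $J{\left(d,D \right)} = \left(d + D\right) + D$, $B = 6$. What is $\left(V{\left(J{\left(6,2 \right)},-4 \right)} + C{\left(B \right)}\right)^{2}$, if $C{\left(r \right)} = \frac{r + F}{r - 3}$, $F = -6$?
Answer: $784$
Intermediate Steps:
$C{\left(r \right)} = \frac{-6 + r}{-3 + r}$ ($C{\left(r \right)} = \frac{r - 6}{r - 3} = \frac{-6 + r}{-3 + r}$)
$J{\left(d,D \right)} = d + 2 D$ ($J{\left(d,D \right)} = \left(D + d\right) + D = d + 2 D$)
$V{\left(y,Q \right)} = - 7 Q$
$\left(V{\left(J{\left(6,2 \right)},-4 \right)} + C{\left(B \right)}\right)^{2} = \left(\left(-7\right) \left(-4\right) + \frac{-6 + 6}{-3 + 6}\right)^{2} = \left(28 + \frac{1}{3} \cdot 0\right)^{2} = \left(28 + 0\right)^{2} = 28^{2} = 784$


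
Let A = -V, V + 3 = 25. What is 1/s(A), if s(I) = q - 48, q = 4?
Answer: -1/44 ≈ -0.022727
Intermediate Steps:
V = 22 (V = -3 + 25 = 22)
A = -22 (A = -1*22 = -22)
s(I) = -44 (s(I) = 4 - 48 = -44)
1/s(A) = 1/(-44) = -1/44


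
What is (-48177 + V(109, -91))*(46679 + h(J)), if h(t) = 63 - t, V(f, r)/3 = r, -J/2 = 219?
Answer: -2285871000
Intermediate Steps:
J = -438 (J = -2*219 = -438)
V(f, r) = 3*r
(-48177 + V(109, -91))*(46679 + h(J)) = (-48177 + 3*(-91))*(46679 + (63 - 1*(-438))) = (-48177 - 273)*(46679 + (63 + 438)) = -48450*(46679 + 501) = -48450*47180 = -2285871000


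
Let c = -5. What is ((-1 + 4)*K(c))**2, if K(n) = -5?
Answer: 225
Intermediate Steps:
((-1 + 4)*K(c))**2 = ((-1 + 4)*(-5))**2 = (3*(-5))**2 = (-15)**2 = 225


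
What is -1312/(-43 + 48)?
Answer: -1312/5 ≈ -262.40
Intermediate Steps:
-1312/(-43 + 48) = -1312/5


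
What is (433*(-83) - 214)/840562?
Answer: -36153/840562 ≈ -0.043011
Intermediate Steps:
(433*(-83) - 214)/840562 = (-35939 - 214)*(1/840562) = -36153*1/840562 = -36153/840562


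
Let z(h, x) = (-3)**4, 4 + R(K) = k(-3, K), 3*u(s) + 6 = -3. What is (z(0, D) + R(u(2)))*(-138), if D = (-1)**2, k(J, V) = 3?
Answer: -11040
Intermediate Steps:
u(s) = -3 (u(s) = -2 + (1/3)*(-3) = -2 - 1 = -3)
R(K) = -1 (R(K) = -4 + 3 = -1)
D = 1
z(h, x) = 81
(z(0, D) + R(u(2)))*(-138) = (81 - 1)*(-138) = 80*(-138) = -11040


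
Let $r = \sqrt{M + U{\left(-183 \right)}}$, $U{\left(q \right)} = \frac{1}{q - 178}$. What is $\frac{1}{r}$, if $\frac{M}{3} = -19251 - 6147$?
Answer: $- \frac{19 i \sqrt{27506035}}{27506035} \approx - 0.0036228 i$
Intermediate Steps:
$U{\left(q \right)} = \frac{1}{-178 + q}$
$M = -76194$ ($M = 3 \left(-19251 - 6147\right) = 3 \left(-25398\right) = -76194$)
$r = \frac{i \sqrt{27506035}}{19}$ ($r = \sqrt{-76194 + \frac{1}{-178 - 183}} = \sqrt{-76194 + \frac{1}{-361}} = \sqrt{-76194 - \frac{1}{361}} = \sqrt{- \frac{27506035}{361}} = \frac{i \sqrt{27506035}}{19} \approx 276.03 i$)
$\frac{1}{r} = \frac{1}{\frac{1}{19} i \sqrt{27506035}} = - \frac{19 i \sqrt{27506035}}{27506035}$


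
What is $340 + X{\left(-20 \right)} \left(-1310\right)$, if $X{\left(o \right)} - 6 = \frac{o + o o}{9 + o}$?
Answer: $\frac{415080}{11} \approx 37735.0$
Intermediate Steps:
$X{\left(o \right)} = 6 + \frac{o + o^{2}}{9 + o}$ ($X{\left(o \right)} = 6 + \frac{o + o o}{9 + o} = 6 + \frac{o + o^{2}}{9 + o}$)
$340 + X{\left(-20 \right)} \left(-1310\right) = 340 + \frac{54 + \left(-20\right)^{2} + 7 \left(-20\right)}{9 - 20} \left(-1310\right) = 340 + \frac{54 + 400 - 140}{-11} \left(-1310\right) = 340 + \left(- \frac{1}{11}\right) 314 \left(-1310\right) = 340 - - \frac{411340}{11} = 340 + \frac{411340}{11} = \frac{415080}{11}$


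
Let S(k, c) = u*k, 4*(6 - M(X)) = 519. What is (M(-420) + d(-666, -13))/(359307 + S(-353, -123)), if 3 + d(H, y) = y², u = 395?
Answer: 169/879488 ≈ 0.00019216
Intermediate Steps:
M(X) = -495/4 (M(X) = 6 - ¼*519 = 6 - 519/4 = -495/4)
S(k, c) = 395*k
d(H, y) = -3 + y²
(M(-420) + d(-666, -13))/(359307 + S(-353, -123)) = (-495/4 + (-3 + (-13)²))/(359307 + 395*(-353)) = (-495/4 + (-3 + 169))/(359307 - 139435) = (-495/4 + 166)/219872 = (169/4)*(1/219872) = 169/879488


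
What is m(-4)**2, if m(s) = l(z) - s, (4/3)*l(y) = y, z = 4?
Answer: 49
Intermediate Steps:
l(y) = 3*y/4
m(s) = 3 - s (m(s) = (3/4)*4 - s = 3 - s)
m(-4)**2 = (3 - 1*(-4))**2 = (3 + 4)**2 = 7**2 = 49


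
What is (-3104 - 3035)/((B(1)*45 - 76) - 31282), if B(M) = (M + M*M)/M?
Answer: 6139/31268 ≈ 0.19633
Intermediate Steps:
B(M) = (M + M²)/M
(-3104 - 3035)/((B(1)*45 - 76) - 31282) = (-3104 - 3035)/(((1 + 1)*45 - 76) - 31282) = -6139/((2*45 - 76) - 31282) = -6139/((90 - 76) - 31282) = -6139/(14 - 31282) = -6139/(-31268) = -6139*(-1/31268) = 6139/31268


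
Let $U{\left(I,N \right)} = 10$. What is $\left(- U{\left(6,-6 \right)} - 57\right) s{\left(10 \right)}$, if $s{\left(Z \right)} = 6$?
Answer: $-402$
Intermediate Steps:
$\left(- U{\left(6,-6 \right)} - 57\right) s{\left(10 \right)} = \left(\left(-1\right) 10 - 57\right) 6 = \left(-10 - 57\right) 6 = \left(-67\right) 6 = -402$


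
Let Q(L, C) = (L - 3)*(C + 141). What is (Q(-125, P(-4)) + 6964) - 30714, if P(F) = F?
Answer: -41286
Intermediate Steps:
Q(L, C) = (-3 + L)*(141 + C)
(Q(-125, P(-4)) + 6964) - 30714 = ((-423 - 3*(-4) + 141*(-125) - 4*(-125)) + 6964) - 30714 = ((-423 + 12 - 17625 + 500) + 6964) - 30714 = (-17536 + 6964) - 30714 = -10572 - 30714 = -41286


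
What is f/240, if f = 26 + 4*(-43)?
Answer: -73/120 ≈ -0.60833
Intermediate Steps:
f = -146 (f = 26 - 172 = -146)
f/240 = -146/240 = -146*1/240 = -73/120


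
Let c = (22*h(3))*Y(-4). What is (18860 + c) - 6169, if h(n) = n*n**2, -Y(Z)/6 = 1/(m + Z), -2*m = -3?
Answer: 70583/5 ≈ 14117.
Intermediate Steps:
m = 3/2 (m = -1/2*(-3) = 3/2 ≈ 1.5000)
Y(Z) = -6/(3/2 + Z)
h(n) = n**3
c = 7128/5 (c = (22*3**3)*(-12/(3 + 2*(-4))) = (22*27)*(-12/(3 - 8)) = 594*(-12/(-5)) = 594*(-12*(-1/5)) = 594*(12/5) = 7128/5 ≈ 1425.6)
(18860 + c) - 6169 = (18860 + 7128/5) - 6169 = 101428/5 - 6169 = 70583/5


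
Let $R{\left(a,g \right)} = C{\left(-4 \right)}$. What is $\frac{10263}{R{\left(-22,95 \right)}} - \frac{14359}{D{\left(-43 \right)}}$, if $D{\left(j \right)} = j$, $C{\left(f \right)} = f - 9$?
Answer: $- \frac{254642}{559} \approx -455.53$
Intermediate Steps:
$C{\left(f \right)} = -9 + f$
$R{\left(a,g \right)} = -13$ ($R{\left(a,g \right)} = -9 - 4 = -13$)
$\frac{10263}{R{\left(-22,95 \right)}} - \frac{14359}{D{\left(-43 \right)}} = \frac{10263}{-13} - \frac{14359}{-43} = 10263 \left(- \frac{1}{13}\right) - - \frac{14359}{43} = - \frac{10263}{13} + \frac{14359}{43} = - \frac{254642}{559}$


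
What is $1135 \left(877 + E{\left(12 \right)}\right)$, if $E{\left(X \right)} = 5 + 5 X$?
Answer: $1069170$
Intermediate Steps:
$1135 \left(877 + E{\left(12 \right)}\right) = 1135 \left(877 + \left(5 + 5 \cdot 12\right)\right) = 1135 \left(877 + \left(5 + 60\right)\right) = 1135 \left(877 + 65\right) = 1135 \cdot 942 = 1069170$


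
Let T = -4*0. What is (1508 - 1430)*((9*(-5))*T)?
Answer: 0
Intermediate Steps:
T = 0
(1508 - 1430)*((9*(-5))*T) = (1508 - 1430)*((9*(-5))*0) = 78*(-45*0) = 78*0 = 0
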